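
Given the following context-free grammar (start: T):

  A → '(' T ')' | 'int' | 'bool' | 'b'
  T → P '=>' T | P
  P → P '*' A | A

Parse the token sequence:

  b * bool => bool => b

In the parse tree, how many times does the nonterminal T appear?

[T [P [P [A b]] * [A bool]] => [T [P [A bool]] => [T [P [A b]]]]]

3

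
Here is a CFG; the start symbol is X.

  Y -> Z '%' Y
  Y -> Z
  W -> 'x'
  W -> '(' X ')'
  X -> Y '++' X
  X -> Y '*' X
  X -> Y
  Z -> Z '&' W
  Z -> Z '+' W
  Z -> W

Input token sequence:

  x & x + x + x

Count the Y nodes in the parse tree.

[X [Y [Z [Z [Z [Z [W x]] & [W x]] + [W x]] + [W x]]]]

1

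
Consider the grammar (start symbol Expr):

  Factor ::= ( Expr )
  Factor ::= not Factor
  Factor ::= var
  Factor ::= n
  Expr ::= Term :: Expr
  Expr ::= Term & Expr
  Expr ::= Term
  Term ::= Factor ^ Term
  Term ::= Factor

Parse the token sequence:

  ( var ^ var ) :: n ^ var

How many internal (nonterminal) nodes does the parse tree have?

[Expr [Term [Factor ( [Expr [Term [Factor var] ^ [Term [Factor var]]]] )]] :: [Expr [Term [Factor n] ^ [Term [Factor var]]]]]

13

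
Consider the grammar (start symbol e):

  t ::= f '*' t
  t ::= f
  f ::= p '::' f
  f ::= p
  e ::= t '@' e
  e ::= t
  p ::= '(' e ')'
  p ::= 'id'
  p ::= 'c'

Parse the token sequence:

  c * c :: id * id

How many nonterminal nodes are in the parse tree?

[e [t [f [p c]] * [t [f [p c] :: [f [p id]]] * [t [f [p id]]]]]]

12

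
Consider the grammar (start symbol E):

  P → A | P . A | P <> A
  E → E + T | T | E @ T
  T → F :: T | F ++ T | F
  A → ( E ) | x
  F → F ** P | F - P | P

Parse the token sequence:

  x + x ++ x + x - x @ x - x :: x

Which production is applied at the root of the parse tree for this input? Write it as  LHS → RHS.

[E [E [E [E [T [F [P [A x]]]]] + [T [F [P [A x]]] ++ [T [F [P [A x]]]]]] + [T [F [F [P [A x]]] - [P [A x]]]]] @ [T [F [F [P [A x]]] - [P [A x]]] :: [T [F [P [A x]]]]]]

E → E @ T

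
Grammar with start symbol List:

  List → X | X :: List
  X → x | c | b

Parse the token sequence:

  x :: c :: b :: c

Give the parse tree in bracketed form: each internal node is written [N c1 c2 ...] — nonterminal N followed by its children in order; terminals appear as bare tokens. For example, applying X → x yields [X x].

[List [X x] :: [List [X c] :: [List [X b] :: [List [X c]]]]]

List
X :: List
x :: List
x :: X :: List
x :: c :: List
x :: c :: X :: List
x :: c :: b :: List
x :: c :: b :: X
x :: c :: b :: c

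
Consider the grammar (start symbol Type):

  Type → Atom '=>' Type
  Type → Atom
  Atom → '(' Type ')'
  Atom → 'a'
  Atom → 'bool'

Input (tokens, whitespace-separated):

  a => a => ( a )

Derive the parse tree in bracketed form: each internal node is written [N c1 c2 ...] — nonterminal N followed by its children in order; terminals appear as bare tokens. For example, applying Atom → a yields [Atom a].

Type
Atom => Type
a => Type
a => Atom => Type
a => a => Type
a => a => Atom
a => a => ( Type )
a => a => ( Atom )
a => a => ( a )

[Type [Atom a] => [Type [Atom a] => [Type [Atom ( [Type [Atom a]] )]]]]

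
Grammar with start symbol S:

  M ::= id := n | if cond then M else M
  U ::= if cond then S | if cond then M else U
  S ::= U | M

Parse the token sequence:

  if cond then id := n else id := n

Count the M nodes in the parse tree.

[S [M if cond then [M id := n] else [M id := n]]]

3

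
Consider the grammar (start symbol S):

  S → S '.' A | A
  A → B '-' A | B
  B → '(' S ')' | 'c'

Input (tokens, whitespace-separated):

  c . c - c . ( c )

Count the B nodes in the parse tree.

[S [S [S [A [B c]]] . [A [B c] - [A [B c]]]] . [A [B ( [S [A [B c]]] )]]]

5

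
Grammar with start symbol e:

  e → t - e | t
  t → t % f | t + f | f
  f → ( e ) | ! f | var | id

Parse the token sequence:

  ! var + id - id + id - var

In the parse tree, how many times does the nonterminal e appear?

3

[e [t [t [f ! [f var]]] + [f id]] - [e [t [t [f id]] + [f id]] - [e [t [f var]]]]]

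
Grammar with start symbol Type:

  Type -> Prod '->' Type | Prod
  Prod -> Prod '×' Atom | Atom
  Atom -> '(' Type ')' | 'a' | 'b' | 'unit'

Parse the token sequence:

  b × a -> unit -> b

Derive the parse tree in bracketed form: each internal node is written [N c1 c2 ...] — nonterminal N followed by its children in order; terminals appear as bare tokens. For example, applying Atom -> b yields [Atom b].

[Type [Prod [Prod [Atom b]] × [Atom a]] -> [Type [Prod [Atom unit]] -> [Type [Prod [Atom b]]]]]

Type
Prod -> Type
Prod × Atom -> Type
Atom × Atom -> Type
b × Atom -> Type
b × a -> Type
b × a -> Prod -> Type
b × a -> Atom -> Type
b × a -> unit -> Type
b × a -> unit -> Prod
b × a -> unit -> Atom
b × a -> unit -> b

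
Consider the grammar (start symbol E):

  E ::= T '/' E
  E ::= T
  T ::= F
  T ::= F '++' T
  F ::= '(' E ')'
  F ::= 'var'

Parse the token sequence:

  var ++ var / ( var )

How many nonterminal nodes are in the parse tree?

[E [T [F var] ++ [T [F var]]] / [E [T [F ( [E [T [F var]]] )]]]]

11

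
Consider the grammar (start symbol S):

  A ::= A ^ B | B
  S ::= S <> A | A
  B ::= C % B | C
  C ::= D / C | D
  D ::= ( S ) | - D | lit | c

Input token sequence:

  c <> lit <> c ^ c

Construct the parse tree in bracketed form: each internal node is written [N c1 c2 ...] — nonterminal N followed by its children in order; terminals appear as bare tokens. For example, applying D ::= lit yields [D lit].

S
S <> A
S <> A <> A
A <> A <> A
B <> A <> A
C <> A <> A
D <> A <> A
c <> A <> A
c <> B <> A
c <> C <> A
c <> D <> A
c <> lit <> A
c <> lit <> A ^ B
c <> lit <> B ^ B
c <> lit <> C ^ B
c <> lit <> D ^ B
c <> lit <> c ^ B
c <> lit <> c ^ C
c <> lit <> c ^ D
c <> lit <> c ^ c

[S [S [S [A [B [C [D c]]]]] <> [A [B [C [D lit]]]]] <> [A [A [B [C [D c]]]] ^ [B [C [D c]]]]]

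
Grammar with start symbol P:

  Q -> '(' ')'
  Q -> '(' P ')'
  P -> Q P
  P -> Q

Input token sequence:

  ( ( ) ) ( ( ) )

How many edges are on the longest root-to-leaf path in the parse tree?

[P [Q ( [P [Q ( )]] )] [P [Q ( [P [Q ( )]] )]]]

5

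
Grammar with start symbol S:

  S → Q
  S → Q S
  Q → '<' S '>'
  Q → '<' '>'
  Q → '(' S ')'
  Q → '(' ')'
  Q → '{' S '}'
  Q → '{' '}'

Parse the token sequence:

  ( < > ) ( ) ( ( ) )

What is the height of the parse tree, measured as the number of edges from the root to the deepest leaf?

[S [Q ( [S [Q < >]] )] [S [Q ( )] [S [Q ( [S [Q ( )]] )]]]]

6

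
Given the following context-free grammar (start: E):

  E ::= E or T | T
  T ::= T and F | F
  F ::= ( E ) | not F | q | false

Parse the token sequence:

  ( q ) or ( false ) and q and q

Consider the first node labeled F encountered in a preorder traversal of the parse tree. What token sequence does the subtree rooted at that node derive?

[E [E [T [F ( [E [T [F q]]] )]]] or [T [T [T [F ( [E [T [F false]]] )]] and [F q]] and [F q]]]

( q )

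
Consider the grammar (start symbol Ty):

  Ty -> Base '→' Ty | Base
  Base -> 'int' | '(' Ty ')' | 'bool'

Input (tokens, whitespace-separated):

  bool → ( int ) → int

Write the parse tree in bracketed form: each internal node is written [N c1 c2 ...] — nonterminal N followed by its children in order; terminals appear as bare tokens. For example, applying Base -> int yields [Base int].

[Ty [Base bool] → [Ty [Base ( [Ty [Base int]] )] → [Ty [Base int]]]]

Ty
Base → Ty
bool → Ty
bool → Base → Ty
bool → ( Ty ) → Ty
bool → ( Base ) → Ty
bool → ( int ) → Ty
bool → ( int ) → Base
bool → ( int ) → int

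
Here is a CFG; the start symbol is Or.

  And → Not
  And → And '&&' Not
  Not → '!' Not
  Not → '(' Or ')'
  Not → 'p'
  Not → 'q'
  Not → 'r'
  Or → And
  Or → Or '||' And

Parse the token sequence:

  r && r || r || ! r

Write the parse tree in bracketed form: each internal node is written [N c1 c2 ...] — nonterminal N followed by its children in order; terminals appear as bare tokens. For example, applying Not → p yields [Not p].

[Or [Or [Or [And [And [Not r]] && [Not r]]] || [And [Not r]]] || [And [Not ! [Not r]]]]

Or
Or || And
Or || And || And
And || And || And
And && Not || And || And
Not && Not || And || And
r && Not || And || And
r && r || And || And
r && r || Not || And
r && r || r || And
r && r || r || Not
r && r || r || ! Not
r && r || r || ! r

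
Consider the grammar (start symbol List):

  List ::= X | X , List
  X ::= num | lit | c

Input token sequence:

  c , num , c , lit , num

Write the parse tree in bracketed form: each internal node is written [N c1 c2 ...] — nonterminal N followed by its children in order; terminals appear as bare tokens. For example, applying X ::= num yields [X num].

[List [X c] , [List [X num] , [List [X c] , [List [X lit] , [List [X num]]]]]]

List
X , List
c , List
c , X , List
c , num , List
c , num , X , List
c , num , c , List
c , num , c , X , List
c , num , c , lit , List
c , num , c , lit , X
c , num , c , lit , num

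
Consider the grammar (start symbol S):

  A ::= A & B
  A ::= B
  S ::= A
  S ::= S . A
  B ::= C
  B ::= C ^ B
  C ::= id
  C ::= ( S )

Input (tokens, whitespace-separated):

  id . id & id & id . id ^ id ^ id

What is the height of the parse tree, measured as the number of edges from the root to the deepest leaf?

[S [S [S [A [B [C id]]]] . [A [A [A [B [C id]]] & [B [C id]]] & [B [C id]]]] . [A [B [C id] ^ [B [C id] ^ [B [C id]]]]]]

7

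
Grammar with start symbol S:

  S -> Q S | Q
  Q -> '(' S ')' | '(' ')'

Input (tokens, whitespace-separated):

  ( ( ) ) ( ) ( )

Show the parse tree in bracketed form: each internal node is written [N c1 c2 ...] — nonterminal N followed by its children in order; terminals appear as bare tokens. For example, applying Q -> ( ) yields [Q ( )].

S
Q S
( S ) S
( Q ) S
( ( ) ) S
( ( ) ) Q S
( ( ) ) ( ) S
( ( ) ) ( ) Q
( ( ) ) ( ) ( )

[S [Q ( [S [Q ( )]] )] [S [Q ( )] [S [Q ( )]]]]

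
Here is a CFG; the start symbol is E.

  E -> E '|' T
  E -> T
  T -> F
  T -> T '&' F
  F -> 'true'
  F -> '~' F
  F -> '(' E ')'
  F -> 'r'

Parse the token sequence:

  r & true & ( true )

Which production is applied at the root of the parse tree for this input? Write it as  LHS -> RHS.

E -> T

[E [T [T [T [F r]] & [F true]] & [F ( [E [T [F true]]] )]]]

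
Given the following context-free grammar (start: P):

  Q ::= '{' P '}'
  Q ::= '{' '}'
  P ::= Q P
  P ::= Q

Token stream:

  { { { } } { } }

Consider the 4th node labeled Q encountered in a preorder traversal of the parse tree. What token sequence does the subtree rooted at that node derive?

{ }

[P [Q { [P [Q { [P [Q { }]] }] [P [Q { }]]] }]]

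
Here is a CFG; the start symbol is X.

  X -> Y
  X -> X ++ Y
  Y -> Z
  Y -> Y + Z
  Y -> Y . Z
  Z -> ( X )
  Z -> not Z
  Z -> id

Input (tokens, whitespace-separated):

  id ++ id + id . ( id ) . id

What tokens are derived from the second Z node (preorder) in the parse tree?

id

[X [X [Y [Z id]]] ++ [Y [Y [Y [Y [Z id]] + [Z id]] . [Z ( [X [Y [Z id]]] )]] . [Z id]]]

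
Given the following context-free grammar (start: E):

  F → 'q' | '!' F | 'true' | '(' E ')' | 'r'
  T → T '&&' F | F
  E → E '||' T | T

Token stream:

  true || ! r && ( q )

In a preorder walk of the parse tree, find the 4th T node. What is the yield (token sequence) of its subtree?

q

[E [E [T [F true]]] || [T [T [F ! [F r]]] && [F ( [E [T [F q]]] )]]]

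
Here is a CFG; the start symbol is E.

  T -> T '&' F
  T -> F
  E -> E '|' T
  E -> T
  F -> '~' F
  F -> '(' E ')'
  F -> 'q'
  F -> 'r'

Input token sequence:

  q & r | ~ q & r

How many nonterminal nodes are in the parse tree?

11

[E [E [T [T [F q]] & [F r]]] | [T [T [F ~ [F q]]] & [F r]]]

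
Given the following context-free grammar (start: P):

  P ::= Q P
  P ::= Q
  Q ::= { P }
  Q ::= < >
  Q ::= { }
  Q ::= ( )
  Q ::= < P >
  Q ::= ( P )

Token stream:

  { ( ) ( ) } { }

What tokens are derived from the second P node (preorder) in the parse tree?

( ) ( )

[P [Q { [P [Q ( )] [P [Q ( )]]] }] [P [Q { }]]]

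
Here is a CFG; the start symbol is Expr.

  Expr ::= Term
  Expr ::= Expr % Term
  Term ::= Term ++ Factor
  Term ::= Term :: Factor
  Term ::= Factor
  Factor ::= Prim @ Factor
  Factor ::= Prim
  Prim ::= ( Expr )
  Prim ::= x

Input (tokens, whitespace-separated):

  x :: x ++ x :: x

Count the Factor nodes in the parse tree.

4

[Expr [Term [Term [Term [Term [Factor [Prim x]]] :: [Factor [Prim x]]] ++ [Factor [Prim x]]] :: [Factor [Prim x]]]]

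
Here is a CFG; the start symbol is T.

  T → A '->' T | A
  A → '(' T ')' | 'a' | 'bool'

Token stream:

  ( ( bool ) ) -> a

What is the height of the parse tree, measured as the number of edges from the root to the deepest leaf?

[T [A ( [T [A ( [T [A bool]] )]] )] -> [T [A a]]]

6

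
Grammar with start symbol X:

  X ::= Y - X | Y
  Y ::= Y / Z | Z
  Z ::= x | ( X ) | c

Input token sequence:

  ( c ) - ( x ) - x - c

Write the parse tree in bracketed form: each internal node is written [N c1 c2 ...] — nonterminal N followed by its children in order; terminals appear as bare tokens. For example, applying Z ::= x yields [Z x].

X
Y - X
Z - X
( X ) - X
( Y ) - X
( Z ) - X
( c ) - X
( c ) - Y - X
( c ) - Z - X
( c ) - ( X ) - X
( c ) - ( Y ) - X
( c ) - ( Z ) - X
( c ) - ( x ) - X
( c ) - ( x ) - Y - X
( c ) - ( x ) - Z - X
( c ) - ( x ) - x - X
( c ) - ( x ) - x - Y
( c ) - ( x ) - x - Z
( c ) - ( x ) - x - c

[X [Y [Z ( [X [Y [Z c]]] )]] - [X [Y [Z ( [X [Y [Z x]]] )]] - [X [Y [Z x]] - [X [Y [Z c]]]]]]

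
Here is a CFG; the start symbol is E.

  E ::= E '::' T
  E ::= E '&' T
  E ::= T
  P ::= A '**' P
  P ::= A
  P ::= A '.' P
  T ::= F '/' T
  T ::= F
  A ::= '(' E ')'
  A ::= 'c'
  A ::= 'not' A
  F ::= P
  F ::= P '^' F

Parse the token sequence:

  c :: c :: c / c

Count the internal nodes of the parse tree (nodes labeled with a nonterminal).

[E [E [E [T [F [P [A c]]]]] :: [T [F [P [A c]]]]] :: [T [F [P [A c]]] / [T [F [P [A c]]]]]]

19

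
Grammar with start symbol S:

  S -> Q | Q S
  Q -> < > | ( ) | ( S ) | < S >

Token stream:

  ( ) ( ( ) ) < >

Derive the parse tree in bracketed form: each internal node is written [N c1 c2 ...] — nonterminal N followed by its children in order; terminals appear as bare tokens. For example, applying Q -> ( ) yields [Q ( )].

S
Q S
( ) S
( ) Q S
( ) ( S ) S
( ) ( Q ) S
( ) ( ( ) ) S
( ) ( ( ) ) Q
( ) ( ( ) ) < >

[S [Q ( )] [S [Q ( [S [Q ( )]] )] [S [Q < >]]]]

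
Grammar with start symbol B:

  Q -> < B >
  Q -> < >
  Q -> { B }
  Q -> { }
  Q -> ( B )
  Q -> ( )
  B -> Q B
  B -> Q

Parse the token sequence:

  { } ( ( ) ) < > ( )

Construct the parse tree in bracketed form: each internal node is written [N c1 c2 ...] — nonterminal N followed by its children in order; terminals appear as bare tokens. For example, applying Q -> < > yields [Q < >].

B
Q B
{ } B
{ } Q B
{ } ( B ) B
{ } ( Q ) B
{ } ( ( ) ) B
{ } ( ( ) ) Q B
{ } ( ( ) ) < > B
{ } ( ( ) ) < > Q
{ } ( ( ) ) < > ( )

[B [Q { }] [B [Q ( [B [Q ( )]] )] [B [Q < >] [B [Q ( )]]]]]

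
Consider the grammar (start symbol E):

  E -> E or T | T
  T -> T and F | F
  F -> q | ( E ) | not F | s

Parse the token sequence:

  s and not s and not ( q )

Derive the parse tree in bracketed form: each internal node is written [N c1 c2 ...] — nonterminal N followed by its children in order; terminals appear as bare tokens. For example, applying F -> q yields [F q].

[E [T [T [T [F s]] and [F not [F s]]] and [F not [F ( [E [T [F q]]] )]]]]

E
T
T and F
T and F and F
F and F and F
s and F and F
s and not F and F
s and not s and F
s and not s and not F
s and not s and not ( E )
s and not s and not ( T )
s and not s and not ( F )
s and not s and not ( q )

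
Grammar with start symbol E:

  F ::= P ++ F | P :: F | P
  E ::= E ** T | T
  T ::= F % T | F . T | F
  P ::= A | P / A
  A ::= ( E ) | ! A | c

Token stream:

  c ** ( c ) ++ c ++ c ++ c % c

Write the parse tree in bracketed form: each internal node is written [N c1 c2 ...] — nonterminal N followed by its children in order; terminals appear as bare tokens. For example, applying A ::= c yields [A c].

[E [E [T [F [P [A c]]]]] ** [T [F [P [A ( [E [T [F [P [A c]]]]] )]] ++ [F [P [A c]] ++ [F [P [A c]] ++ [F [P [A c]]]]]] % [T [F [P [A c]]]]]]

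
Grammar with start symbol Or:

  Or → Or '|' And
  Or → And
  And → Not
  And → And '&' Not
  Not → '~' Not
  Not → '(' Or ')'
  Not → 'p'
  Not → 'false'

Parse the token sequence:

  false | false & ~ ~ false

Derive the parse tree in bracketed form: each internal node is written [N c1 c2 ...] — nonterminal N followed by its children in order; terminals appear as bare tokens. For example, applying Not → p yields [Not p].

Or
Or | And
And | And
Not | And
false | And
false | And & Not
false | Not & Not
false | false & Not
false | false & ~ Not
false | false & ~ ~ Not
false | false & ~ ~ false

[Or [Or [And [Not false]]] | [And [And [Not false]] & [Not ~ [Not ~ [Not false]]]]]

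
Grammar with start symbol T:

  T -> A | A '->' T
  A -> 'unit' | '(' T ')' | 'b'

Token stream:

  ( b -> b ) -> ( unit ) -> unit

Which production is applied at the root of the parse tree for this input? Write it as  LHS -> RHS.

T -> A '->' T

[T [A ( [T [A b] -> [T [A b]]] )] -> [T [A ( [T [A unit]] )] -> [T [A unit]]]]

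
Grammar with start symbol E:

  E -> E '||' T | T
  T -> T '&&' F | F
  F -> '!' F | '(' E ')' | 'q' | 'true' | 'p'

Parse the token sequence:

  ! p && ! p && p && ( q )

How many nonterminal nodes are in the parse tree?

[E [T [T [T [T [F ! [F p]]] && [F ! [F p]]] && [F p]] && [F ( [E [T [F q]]] )]]]

14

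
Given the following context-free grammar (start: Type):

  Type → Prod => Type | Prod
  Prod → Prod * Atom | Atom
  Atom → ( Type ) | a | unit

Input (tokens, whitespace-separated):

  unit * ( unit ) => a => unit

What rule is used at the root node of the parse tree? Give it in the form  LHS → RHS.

Type → Prod => Type

[Type [Prod [Prod [Atom unit]] * [Atom ( [Type [Prod [Atom unit]]] )]] => [Type [Prod [Atom a]] => [Type [Prod [Atom unit]]]]]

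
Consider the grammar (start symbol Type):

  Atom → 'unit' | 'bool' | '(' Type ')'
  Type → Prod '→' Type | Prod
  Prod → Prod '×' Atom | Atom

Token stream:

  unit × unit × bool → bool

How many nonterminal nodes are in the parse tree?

[Type [Prod [Prod [Prod [Atom unit]] × [Atom unit]] × [Atom bool]] → [Type [Prod [Atom bool]]]]

10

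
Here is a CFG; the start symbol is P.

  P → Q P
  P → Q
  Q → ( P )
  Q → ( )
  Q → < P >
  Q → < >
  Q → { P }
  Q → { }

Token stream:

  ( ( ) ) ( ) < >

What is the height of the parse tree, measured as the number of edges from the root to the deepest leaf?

[P [Q ( [P [Q ( )]] )] [P [Q ( )] [P [Q < >]]]]

4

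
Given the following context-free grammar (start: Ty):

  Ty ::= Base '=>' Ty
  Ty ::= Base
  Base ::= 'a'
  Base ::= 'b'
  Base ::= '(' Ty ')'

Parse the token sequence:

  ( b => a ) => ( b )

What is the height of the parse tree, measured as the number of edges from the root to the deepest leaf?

5

[Ty [Base ( [Ty [Base b] => [Ty [Base a]]] )] => [Ty [Base ( [Ty [Base b]] )]]]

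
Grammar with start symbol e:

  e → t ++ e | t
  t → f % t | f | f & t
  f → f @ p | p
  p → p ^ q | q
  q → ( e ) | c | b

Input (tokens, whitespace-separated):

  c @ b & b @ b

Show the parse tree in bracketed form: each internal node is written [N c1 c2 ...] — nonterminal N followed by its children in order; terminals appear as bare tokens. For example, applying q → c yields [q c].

[e [t [f [f [p [q c]]] @ [p [q b]]] & [t [f [f [p [q b]]] @ [p [q b]]]]]]

e
t
f & t
f @ p & t
p @ p & t
q @ p & t
c @ p & t
c @ q & t
c @ b & t
c @ b & f
c @ b & f @ p
c @ b & p @ p
c @ b & q @ p
c @ b & b @ p
c @ b & b @ q
c @ b & b @ b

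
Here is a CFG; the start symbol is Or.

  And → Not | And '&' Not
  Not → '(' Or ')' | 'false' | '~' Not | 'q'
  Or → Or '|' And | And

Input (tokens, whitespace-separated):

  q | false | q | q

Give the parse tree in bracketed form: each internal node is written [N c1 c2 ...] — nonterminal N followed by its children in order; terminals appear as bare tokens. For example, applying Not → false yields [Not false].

[Or [Or [Or [Or [And [Not q]]] | [And [Not false]]] | [And [Not q]]] | [And [Not q]]]

Or
Or | And
Or | And | And
Or | And | And | And
And | And | And | And
Not | And | And | And
q | And | And | And
q | Not | And | And
q | false | And | And
q | false | Not | And
q | false | q | And
q | false | q | Not
q | false | q | q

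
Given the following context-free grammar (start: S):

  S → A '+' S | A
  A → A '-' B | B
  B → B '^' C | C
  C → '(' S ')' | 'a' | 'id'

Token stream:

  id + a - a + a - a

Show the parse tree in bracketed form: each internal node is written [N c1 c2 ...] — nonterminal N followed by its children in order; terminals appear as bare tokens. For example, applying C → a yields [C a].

[S [A [B [C id]]] + [S [A [A [B [C a]]] - [B [C a]]] + [S [A [A [B [C a]]] - [B [C a]]]]]]

S
A + S
B + S
C + S
id + S
id + A + S
id + A - B + S
id + B - B + S
id + C - B + S
id + a - B + S
id + a - C + S
id + a - a + S
id + a - a + A
id + a - a + A - B
id + a - a + B - B
id + a - a + C - B
id + a - a + a - B
id + a - a + a - C
id + a - a + a - a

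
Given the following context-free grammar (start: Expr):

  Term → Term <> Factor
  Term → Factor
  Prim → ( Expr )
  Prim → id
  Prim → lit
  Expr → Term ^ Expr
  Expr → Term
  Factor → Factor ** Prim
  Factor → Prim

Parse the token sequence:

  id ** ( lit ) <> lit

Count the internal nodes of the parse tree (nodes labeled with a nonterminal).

[Expr [Term [Term [Factor [Factor [Prim id]] ** [Prim ( [Expr [Term [Factor [Prim lit]]]] )]]] <> [Factor [Prim lit]]]]

13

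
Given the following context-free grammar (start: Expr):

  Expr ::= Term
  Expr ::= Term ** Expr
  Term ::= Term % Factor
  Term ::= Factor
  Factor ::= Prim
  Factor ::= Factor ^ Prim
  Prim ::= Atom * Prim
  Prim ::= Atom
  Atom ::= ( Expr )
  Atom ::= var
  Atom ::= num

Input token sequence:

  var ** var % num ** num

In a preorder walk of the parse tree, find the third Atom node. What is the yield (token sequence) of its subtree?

[Expr [Term [Factor [Prim [Atom var]]]] ** [Expr [Term [Term [Factor [Prim [Atom var]]]] % [Factor [Prim [Atom num]]]] ** [Expr [Term [Factor [Prim [Atom num]]]]]]]

num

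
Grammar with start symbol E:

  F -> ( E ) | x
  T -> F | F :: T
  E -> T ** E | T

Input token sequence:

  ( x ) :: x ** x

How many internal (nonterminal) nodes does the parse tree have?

[E [T [F ( [E [T [F x]]] )] :: [T [F x]]] ** [E [T [F x]]]]

11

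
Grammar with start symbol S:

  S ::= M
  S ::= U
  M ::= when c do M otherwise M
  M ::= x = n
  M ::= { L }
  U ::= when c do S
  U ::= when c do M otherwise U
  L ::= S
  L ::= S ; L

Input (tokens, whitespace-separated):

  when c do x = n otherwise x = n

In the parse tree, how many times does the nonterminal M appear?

[S [M when c do [M x = n] otherwise [M x = n]]]

3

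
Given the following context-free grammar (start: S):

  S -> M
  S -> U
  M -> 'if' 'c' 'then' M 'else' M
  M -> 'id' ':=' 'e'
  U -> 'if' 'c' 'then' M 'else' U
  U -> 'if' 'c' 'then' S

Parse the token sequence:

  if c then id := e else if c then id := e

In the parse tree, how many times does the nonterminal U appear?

[S [U if c then [M id := e] else [U if c then [S [M id := e]]]]]

2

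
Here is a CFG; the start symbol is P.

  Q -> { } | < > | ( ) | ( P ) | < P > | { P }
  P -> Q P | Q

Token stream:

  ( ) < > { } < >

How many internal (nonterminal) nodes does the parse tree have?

[P [Q ( )] [P [Q < >] [P [Q { }] [P [Q < >]]]]]

8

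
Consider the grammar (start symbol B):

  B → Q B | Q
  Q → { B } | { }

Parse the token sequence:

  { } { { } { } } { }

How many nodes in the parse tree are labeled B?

[B [Q { }] [B [Q { [B [Q { }] [B [Q { }]]] }] [B [Q { }]]]]

5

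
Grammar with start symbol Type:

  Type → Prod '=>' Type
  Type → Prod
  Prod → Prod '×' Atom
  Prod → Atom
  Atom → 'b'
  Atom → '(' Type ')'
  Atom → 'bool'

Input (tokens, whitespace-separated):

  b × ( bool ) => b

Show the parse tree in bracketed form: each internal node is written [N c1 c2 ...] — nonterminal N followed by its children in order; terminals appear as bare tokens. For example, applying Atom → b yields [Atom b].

Type
Prod => Type
Prod × Atom => Type
Atom × Atom => Type
b × Atom => Type
b × ( Type ) => Type
b × ( Prod ) => Type
b × ( Atom ) => Type
b × ( bool ) => Type
b × ( bool ) => Prod
b × ( bool ) => Atom
b × ( bool ) => b

[Type [Prod [Prod [Atom b]] × [Atom ( [Type [Prod [Atom bool]]] )]] => [Type [Prod [Atom b]]]]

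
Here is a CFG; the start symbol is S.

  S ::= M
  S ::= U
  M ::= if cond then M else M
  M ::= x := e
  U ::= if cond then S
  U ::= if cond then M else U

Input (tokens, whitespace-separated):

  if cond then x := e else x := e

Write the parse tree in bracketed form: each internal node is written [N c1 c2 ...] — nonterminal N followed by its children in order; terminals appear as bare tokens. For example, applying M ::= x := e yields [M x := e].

S
M
if cond then M else M
if cond then x := e else M
if cond then x := e else x := e

[S [M if cond then [M x := e] else [M x := e]]]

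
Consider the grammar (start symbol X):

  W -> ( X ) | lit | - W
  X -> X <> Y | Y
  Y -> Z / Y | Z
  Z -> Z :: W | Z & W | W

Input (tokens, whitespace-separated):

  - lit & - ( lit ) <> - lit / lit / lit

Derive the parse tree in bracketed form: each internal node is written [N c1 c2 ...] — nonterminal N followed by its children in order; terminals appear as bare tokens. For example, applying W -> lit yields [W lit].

X
X <> Y
Y <> Y
Z <> Y
Z & W <> Y
W & W <> Y
- W & W <> Y
- lit & W <> Y
- lit & - W <> Y
- lit & - ( X ) <> Y
- lit & - ( Y ) <> Y
- lit & - ( Z ) <> Y
- lit & - ( W ) <> Y
- lit & - ( lit ) <> Y
- lit & - ( lit ) <> Z / Y
- lit & - ( lit ) <> W / Y
- lit & - ( lit ) <> - W / Y
- lit & - ( lit ) <> - lit / Y
- lit & - ( lit ) <> - lit / Z / Y
- lit & - ( lit ) <> - lit / W / Y
- lit & - ( lit ) <> - lit / lit / Y
- lit & - ( lit ) <> - lit / lit / Z
- lit & - ( lit ) <> - lit / lit / W
- lit & - ( lit ) <> - lit / lit / lit

[X [X [Y [Z [Z [W - [W lit]]] & [W - [W ( [X [Y [Z [W lit]]]] )]]]]] <> [Y [Z [W - [W lit]]] / [Y [Z [W lit]] / [Y [Z [W lit]]]]]]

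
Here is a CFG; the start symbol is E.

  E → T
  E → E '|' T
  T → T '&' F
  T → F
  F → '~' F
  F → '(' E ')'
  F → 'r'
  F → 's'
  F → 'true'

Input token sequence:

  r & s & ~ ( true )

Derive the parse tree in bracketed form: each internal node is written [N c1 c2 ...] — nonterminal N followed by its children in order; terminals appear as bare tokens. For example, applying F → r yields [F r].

[E [T [T [T [F r]] & [F s]] & [F ~ [F ( [E [T [F true]]] )]]]]

E
T
T & F
T & F & F
F & F & F
r & F & F
r & s & F
r & s & ~ F
r & s & ~ ( E )
r & s & ~ ( T )
r & s & ~ ( F )
r & s & ~ ( true )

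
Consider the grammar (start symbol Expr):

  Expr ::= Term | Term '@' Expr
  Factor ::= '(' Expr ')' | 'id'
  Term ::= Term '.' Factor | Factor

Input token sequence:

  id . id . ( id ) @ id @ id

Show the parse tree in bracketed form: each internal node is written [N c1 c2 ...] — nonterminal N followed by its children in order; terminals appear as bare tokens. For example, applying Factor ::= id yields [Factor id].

Expr
Term @ Expr
Term . Factor @ Expr
Term . Factor . Factor @ Expr
Factor . Factor . Factor @ Expr
id . Factor . Factor @ Expr
id . id . Factor @ Expr
id . id . ( Expr ) @ Expr
id . id . ( Term ) @ Expr
id . id . ( Factor ) @ Expr
id . id . ( id ) @ Expr
id . id . ( id ) @ Term @ Expr
id . id . ( id ) @ Factor @ Expr
id . id . ( id ) @ id @ Expr
id . id . ( id ) @ id @ Term
id . id . ( id ) @ id @ Factor
id . id . ( id ) @ id @ id

[Expr [Term [Term [Term [Factor id]] . [Factor id]] . [Factor ( [Expr [Term [Factor id]]] )]] @ [Expr [Term [Factor id]] @ [Expr [Term [Factor id]]]]]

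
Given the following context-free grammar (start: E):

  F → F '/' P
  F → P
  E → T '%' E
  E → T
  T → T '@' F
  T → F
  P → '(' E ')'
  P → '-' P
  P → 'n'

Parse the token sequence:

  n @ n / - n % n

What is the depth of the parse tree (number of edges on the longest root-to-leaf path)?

5

[E [T [T [F [P n]]] @ [F [F [P n]] / [P - [P n]]]] % [E [T [F [P n]]]]]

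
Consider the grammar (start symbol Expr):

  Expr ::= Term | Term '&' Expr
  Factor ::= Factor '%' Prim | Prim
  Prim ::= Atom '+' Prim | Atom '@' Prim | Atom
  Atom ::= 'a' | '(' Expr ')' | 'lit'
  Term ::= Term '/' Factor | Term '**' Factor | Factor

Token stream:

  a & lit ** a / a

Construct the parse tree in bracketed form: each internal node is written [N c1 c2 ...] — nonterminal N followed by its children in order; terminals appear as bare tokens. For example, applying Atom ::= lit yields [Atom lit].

[Expr [Term [Factor [Prim [Atom a]]]] & [Expr [Term [Term [Term [Factor [Prim [Atom lit]]]] ** [Factor [Prim [Atom a]]]] / [Factor [Prim [Atom a]]]]]]

Expr
Term & Expr
Factor & Expr
Prim & Expr
Atom & Expr
a & Expr
a & Term
a & Term / Factor
a & Term ** Factor / Factor
a & Factor ** Factor / Factor
a & Prim ** Factor / Factor
a & Atom ** Factor / Factor
a & lit ** Factor / Factor
a & lit ** Prim / Factor
a & lit ** Atom / Factor
a & lit ** a / Factor
a & lit ** a / Prim
a & lit ** a / Atom
a & lit ** a / a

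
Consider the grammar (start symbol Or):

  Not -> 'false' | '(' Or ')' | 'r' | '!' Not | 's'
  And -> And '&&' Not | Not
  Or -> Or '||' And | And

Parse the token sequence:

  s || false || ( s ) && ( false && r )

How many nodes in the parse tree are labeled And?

7

[Or [Or [Or [And [Not s]]] || [And [Not false]]] || [And [And [Not ( [Or [And [Not s]]] )]] && [Not ( [Or [And [And [Not false]] && [Not r]]] )]]]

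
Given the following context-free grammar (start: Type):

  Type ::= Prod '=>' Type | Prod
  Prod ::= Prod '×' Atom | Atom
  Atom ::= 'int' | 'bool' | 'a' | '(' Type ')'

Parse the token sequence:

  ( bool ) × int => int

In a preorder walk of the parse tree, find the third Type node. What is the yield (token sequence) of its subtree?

[Type [Prod [Prod [Atom ( [Type [Prod [Atom bool]]] )]] × [Atom int]] => [Type [Prod [Atom int]]]]

int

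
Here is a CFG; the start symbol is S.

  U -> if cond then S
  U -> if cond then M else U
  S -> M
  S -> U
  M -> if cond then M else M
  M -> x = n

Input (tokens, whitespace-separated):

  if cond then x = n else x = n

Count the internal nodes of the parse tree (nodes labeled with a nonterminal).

[S [M if cond then [M x = n] else [M x = n]]]

4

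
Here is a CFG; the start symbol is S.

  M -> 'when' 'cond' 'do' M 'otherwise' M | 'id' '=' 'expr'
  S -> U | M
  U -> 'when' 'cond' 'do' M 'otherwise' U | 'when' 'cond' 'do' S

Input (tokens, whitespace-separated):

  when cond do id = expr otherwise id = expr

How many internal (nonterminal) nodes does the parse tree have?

4

[S [M when cond do [M id = expr] otherwise [M id = expr]]]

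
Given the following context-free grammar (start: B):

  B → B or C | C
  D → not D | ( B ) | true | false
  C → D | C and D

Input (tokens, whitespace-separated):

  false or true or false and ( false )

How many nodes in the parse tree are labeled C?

5

[B [B [B [C [D false]]] or [C [D true]]] or [C [C [D false]] and [D ( [B [C [D false]]] )]]]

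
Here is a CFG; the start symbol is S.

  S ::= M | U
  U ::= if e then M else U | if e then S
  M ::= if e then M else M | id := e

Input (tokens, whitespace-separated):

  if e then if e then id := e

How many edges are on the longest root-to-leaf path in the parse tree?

6

[S [U if e then [S [U if e then [S [M id := e]]]]]]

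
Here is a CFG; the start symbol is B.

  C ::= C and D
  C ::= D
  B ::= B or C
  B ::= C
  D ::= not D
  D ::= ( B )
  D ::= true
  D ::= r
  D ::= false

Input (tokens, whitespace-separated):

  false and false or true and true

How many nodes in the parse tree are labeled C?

[B [B [C [C [D false]] and [D false]]] or [C [C [D true]] and [D true]]]

4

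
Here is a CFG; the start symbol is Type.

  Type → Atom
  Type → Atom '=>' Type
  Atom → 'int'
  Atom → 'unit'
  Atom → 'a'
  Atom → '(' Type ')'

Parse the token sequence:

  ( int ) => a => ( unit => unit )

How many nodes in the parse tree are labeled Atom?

6

[Type [Atom ( [Type [Atom int]] )] => [Type [Atom a] => [Type [Atom ( [Type [Atom unit] => [Type [Atom unit]]] )]]]]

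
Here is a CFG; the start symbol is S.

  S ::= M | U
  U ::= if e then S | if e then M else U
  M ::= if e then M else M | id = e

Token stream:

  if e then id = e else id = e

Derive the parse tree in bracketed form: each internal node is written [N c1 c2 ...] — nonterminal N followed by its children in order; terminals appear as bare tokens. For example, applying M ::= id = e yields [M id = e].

[S [M if e then [M id = e] else [M id = e]]]

S
M
if e then M else M
if e then id = e else M
if e then id = e else id = e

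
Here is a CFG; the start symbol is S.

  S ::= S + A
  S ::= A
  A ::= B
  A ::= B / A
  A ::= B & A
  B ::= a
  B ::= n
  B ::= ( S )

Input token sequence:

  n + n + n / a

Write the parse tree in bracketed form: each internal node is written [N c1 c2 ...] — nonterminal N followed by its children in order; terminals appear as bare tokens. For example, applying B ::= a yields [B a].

S
S + A
S + A + A
A + A + A
B + A + A
n + A + A
n + B + A
n + n + A
n + n + B / A
n + n + n / A
n + n + n / B
n + n + n / a

[S [S [S [A [B n]]] + [A [B n]]] + [A [B n] / [A [B a]]]]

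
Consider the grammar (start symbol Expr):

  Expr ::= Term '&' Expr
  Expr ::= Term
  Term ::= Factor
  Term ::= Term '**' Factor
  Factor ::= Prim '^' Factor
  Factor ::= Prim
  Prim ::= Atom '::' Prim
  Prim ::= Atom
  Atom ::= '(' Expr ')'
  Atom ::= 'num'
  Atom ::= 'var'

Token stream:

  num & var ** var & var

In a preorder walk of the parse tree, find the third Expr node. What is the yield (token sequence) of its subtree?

[Expr [Term [Factor [Prim [Atom num]]]] & [Expr [Term [Term [Factor [Prim [Atom var]]]] ** [Factor [Prim [Atom var]]]] & [Expr [Term [Factor [Prim [Atom var]]]]]]]

var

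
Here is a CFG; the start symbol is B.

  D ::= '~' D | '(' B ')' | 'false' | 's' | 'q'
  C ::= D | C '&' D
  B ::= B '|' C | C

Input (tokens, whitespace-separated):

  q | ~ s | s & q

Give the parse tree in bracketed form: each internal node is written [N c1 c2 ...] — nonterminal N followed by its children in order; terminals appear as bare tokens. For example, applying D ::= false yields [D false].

B
B | C
B | C | C
C | C | C
D | C | C
q | C | C
q | D | C
q | ~ D | C
q | ~ s | C
q | ~ s | C & D
q | ~ s | D & D
q | ~ s | s & D
q | ~ s | s & q

[B [B [B [C [D q]]] | [C [D ~ [D s]]]] | [C [C [D s]] & [D q]]]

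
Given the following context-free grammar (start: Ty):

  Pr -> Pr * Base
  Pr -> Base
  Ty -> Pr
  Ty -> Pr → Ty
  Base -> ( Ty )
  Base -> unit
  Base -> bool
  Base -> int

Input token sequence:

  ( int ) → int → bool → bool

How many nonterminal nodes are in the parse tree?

15

[Ty [Pr [Base ( [Ty [Pr [Base int]]] )]] → [Ty [Pr [Base int]] → [Ty [Pr [Base bool]] → [Ty [Pr [Base bool]]]]]]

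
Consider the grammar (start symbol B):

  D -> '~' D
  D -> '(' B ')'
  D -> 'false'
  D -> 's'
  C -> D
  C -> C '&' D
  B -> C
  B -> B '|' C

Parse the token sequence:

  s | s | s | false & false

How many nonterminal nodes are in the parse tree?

14

[B [B [B [B [C [D s]]] | [C [D s]]] | [C [D s]]] | [C [C [D false]] & [D false]]]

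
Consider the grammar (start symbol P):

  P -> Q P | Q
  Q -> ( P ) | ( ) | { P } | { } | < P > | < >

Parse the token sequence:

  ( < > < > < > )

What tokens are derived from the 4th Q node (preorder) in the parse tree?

< >

[P [Q ( [P [Q < >] [P [Q < >] [P [Q < >]]]] )]]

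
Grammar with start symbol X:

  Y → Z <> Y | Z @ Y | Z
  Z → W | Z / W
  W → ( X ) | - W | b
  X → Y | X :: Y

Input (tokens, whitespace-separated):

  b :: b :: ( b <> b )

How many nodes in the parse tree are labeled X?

[X [X [X [Y [Z [W b]]]] :: [Y [Z [W b]]]] :: [Y [Z [W ( [X [Y [Z [W b]] <> [Y [Z [W b]]]]] )]]]]

4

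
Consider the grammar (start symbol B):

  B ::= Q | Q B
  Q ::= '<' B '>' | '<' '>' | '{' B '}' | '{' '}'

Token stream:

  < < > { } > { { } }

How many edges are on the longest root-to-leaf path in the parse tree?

5

[B [Q < [B [Q < >] [B [Q { }]]] >] [B [Q { [B [Q { }]] }]]]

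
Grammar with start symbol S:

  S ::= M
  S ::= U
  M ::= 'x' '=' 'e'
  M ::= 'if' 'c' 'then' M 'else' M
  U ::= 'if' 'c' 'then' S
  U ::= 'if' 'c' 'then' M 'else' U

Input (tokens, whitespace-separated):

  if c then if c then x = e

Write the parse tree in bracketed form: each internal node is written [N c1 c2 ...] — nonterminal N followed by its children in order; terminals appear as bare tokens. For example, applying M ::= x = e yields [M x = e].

S
U
if c then S
if c then U
if c then if c then S
if c then if c then M
if c then if c then x = e

[S [U if c then [S [U if c then [S [M x = e]]]]]]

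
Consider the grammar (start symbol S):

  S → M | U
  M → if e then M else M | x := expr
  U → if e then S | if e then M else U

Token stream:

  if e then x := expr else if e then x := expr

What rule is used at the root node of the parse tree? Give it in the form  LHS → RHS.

S → U

[S [U if e then [M x := expr] else [U if e then [S [M x := expr]]]]]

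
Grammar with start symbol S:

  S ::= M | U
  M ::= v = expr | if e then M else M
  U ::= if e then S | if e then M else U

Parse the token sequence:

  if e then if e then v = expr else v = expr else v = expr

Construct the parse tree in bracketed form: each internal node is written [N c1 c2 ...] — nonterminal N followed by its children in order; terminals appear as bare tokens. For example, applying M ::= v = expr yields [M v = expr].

[S [M if e then [M if e then [M v = expr] else [M v = expr]] else [M v = expr]]]

S
M
if e then M else M
if e then if e then M else M else M
if e then if e then v = expr else M else M
if e then if e then v = expr else v = expr else M
if e then if e then v = expr else v = expr else v = expr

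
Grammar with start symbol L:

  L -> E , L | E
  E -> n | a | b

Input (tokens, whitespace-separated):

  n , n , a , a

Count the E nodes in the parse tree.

[L [E n] , [L [E n] , [L [E a] , [L [E a]]]]]

4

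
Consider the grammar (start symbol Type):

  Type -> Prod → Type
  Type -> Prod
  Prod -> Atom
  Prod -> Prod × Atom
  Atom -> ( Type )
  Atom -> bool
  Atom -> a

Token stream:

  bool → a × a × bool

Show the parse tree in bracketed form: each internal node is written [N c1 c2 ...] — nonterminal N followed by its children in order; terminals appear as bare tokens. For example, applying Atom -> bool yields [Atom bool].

[Type [Prod [Atom bool]] → [Type [Prod [Prod [Prod [Atom a]] × [Atom a]] × [Atom bool]]]]

Type
Prod → Type
Atom → Type
bool → Type
bool → Prod
bool → Prod × Atom
bool → Prod × Atom × Atom
bool → Atom × Atom × Atom
bool → a × Atom × Atom
bool → a × a × Atom
bool → a × a × bool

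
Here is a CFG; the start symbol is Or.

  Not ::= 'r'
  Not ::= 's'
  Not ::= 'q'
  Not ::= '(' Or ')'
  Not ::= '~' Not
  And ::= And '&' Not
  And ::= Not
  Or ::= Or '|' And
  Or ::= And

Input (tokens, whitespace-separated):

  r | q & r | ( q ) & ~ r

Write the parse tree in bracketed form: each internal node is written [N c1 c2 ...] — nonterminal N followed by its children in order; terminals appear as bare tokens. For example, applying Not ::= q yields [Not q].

Or
Or | And
Or | And | And
And | And | And
Not | And | And
r | And | And
r | And & Not | And
r | Not & Not | And
r | q & Not | And
r | q & r | And
r | q & r | And & Not
r | q & r | Not & Not
r | q & r | ( Or ) & Not
r | q & r | ( And ) & Not
r | q & r | ( Not ) & Not
r | q & r | ( q ) & Not
r | q & r | ( q ) & ~ Not
r | q & r | ( q ) & ~ r

[Or [Or [Or [And [Not r]]] | [And [And [Not q]] & [Not r]]] | [And [And [Not ( [Or [And [Not q]]] )]] & [Not ~ [Not r]]]]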